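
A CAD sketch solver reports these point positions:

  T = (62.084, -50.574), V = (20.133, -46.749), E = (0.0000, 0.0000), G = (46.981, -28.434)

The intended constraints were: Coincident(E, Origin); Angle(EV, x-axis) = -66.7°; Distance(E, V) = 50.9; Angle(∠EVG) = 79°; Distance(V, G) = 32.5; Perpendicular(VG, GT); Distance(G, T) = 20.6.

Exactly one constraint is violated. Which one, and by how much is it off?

Distance(G, T) = 20.6 — off by 6.20.

E = (0.00, 0.00) ✓; EV at -66.70° ✓; |EV| = 50.90 ✓; ∠EVG = 79.00° ✓; |VG| = 32.50 ✓; ∠(VG, GT) = 90.00° ✓; |GT| = 26.80 ✗.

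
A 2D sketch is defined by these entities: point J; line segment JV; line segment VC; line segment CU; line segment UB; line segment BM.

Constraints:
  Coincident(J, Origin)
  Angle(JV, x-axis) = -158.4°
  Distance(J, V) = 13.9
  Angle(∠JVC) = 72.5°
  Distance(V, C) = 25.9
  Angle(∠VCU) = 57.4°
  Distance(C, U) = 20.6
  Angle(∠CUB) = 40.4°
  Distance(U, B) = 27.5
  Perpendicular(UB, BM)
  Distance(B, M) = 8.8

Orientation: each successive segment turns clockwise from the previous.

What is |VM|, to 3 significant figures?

22.7

J is at the origin; JV runs at -158.4° with length 13.9, so V = (-12.9, -5.12). ∠JVC = 72.5° gives VC at 94.1° from the x-axis; with |VC| = 25.9, C = (-14.8, 20.7). ∠VCU = 57.4° gives CU at -28.5° from the x-axis; with |CU| = 20.6, U = (3.33, 10.9). ∠CUB = 40.4° gives UB at -168° from the x-axis; with |UB| = 27.5, B = (-23.6, 5.22). UB ⟂ BM, so BM runs at 102°; with |BM| = 8.8, M = (-25.4, 13.8). Then |VM| = |M − V| = 22.7.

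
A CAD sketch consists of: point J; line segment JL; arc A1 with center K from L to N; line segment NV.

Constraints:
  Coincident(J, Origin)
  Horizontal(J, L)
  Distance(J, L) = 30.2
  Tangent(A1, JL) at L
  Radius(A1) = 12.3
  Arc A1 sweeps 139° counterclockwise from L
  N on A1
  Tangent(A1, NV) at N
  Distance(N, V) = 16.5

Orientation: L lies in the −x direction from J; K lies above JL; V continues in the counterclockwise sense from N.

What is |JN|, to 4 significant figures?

30.91

A1 meets JL tangentially, so KL is at right angles to JL, so K = L + (0, 12.3) = (-30.20, 12.30). On A1, L sits at bearing -90° from K; a 139° counterclockwise sweep puts N at bearing 49°, so N = K + 12.3·(cos 49°, sin 49°) = (-22.13, 21.58). Then |JN| = |N − J| = 30.91.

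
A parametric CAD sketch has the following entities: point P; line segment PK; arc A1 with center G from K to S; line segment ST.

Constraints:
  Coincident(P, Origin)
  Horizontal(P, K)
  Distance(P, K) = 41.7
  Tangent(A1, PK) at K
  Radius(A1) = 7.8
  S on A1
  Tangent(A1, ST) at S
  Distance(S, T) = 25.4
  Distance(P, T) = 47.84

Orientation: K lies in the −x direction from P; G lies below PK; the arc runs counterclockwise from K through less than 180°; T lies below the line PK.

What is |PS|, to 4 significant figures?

49.71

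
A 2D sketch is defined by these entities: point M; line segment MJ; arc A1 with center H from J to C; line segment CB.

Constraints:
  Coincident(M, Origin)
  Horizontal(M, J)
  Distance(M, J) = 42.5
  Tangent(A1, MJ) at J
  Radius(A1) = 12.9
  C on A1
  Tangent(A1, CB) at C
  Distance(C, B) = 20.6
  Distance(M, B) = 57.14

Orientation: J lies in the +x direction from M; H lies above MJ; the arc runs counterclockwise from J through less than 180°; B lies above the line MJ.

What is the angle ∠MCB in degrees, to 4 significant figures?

79.84°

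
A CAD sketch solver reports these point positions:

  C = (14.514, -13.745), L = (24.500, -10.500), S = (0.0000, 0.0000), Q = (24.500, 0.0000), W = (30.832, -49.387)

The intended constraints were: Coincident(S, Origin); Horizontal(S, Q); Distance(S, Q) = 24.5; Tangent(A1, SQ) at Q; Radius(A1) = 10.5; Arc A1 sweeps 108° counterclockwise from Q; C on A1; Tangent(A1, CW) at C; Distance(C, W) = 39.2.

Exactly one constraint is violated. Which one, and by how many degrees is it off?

Tangent(A1, CW) at C — off by 6.60°.

S = (0.00, 0.00) ✓; S.y = 0.00, Q.y = 0.00 ✓; |SQ| = 24.50 ✓; ∠(LQ, QS) = 90.00° ✓; |LQ| = 10.50 ✓; bearing(L→C) − bearing(L→Q) = 108.0° ✓; |LC| = 10.50 ✓; ∠(LC, CW) = 83.40° ✗; |CW| = 39.20 ✓.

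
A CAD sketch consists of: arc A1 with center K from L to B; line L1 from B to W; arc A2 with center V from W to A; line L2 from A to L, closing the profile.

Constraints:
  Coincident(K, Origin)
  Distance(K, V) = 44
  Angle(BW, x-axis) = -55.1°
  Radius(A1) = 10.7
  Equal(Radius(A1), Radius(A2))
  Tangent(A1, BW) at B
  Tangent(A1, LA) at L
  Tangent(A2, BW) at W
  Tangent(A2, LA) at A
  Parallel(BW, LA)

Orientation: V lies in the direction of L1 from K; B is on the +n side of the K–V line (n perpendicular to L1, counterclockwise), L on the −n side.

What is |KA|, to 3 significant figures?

45.3

Tangency of A1 to both parallel lines with radius 10.7 puts B and L at K ± 10.7·n: B = (8.78, 6.12), L = (-8.78, -6.12). Equal radii place W and A the same way about V: W = V + 10.7·n = (34.0, -30.0), A = V − 10.7·n = (16.4, -42.2). Then |KA| = |A − K| = 45.3.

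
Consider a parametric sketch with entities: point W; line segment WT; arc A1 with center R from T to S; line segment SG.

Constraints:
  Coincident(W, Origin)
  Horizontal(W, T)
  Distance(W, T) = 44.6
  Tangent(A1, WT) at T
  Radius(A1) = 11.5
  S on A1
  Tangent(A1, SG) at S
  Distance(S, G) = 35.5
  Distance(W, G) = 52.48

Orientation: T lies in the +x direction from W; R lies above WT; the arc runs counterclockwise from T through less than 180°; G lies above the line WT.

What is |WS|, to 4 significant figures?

56.25

Checks: |RS| = 11.50 ✓; ∠(RS, SG) = 90.00° ✓; |SG| = 35.50 ✓; |WG| = 52.48 ✓.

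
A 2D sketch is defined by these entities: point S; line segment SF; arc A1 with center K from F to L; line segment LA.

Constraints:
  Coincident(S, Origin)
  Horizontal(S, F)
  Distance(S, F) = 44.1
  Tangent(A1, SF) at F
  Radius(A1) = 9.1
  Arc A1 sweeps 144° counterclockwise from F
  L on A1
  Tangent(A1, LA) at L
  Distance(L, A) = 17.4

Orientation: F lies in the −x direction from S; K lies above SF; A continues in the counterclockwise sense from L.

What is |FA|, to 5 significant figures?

28.080

On A1, F sits at bearing -90° from K; a 144° counterclockwise sweep puts L at bearing 54°, so L = K + 9.1·(cos 54°, sin 54°) = (-38.751, 16.462). Tangency of A1 to LA means the radius KL is perpendicular to LA, so LA runs along (−sin 54°, cos 54°); with |LA| = 17.4, A = (-52.828, 26.690). Then |FA| = |A − F| = 28.080.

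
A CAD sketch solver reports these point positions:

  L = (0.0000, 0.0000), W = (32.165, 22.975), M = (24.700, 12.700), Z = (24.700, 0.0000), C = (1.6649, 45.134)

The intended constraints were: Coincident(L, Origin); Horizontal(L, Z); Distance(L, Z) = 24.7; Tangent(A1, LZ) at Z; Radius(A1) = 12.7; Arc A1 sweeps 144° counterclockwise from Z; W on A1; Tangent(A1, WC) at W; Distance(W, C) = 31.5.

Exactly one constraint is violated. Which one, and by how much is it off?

Distance(W, C) = 31.5 — off by 6.20.

L = (0.00, 0.00) ✓; L.y = 0.00, Z.y = 0.00 ✓; |LZ| = 24.70 ✓; ∠(MZ, ZL) = 90.00° ✓; |MZ| = 12.70 ✓; bearing(M→W) − bearing(M→Z) = 144.0° ✓; |MW| = 12.70 ✓; ∠(MW, WC) = 90.00° ✓; |WC| = 37.70 ✗.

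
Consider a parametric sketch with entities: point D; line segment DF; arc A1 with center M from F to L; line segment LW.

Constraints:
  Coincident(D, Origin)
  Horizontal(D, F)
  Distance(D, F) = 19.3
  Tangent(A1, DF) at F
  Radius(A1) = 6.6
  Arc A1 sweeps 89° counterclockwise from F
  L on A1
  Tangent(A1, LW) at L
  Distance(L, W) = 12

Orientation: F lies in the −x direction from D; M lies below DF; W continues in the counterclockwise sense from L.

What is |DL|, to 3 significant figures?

26.7

The tangent condition forces MF to be normal to DF, so M = F + (0, -6.6) = (-19.3, -6.60). On A1, F sits at bearing 90° from M; an 89° counterclockwise sweep puts L at bearing 179°, so L = M + 6.6·(cos 179°, sin 179°) = (-25.9, -6.48). Then |DL| = |L − D| = 26.7.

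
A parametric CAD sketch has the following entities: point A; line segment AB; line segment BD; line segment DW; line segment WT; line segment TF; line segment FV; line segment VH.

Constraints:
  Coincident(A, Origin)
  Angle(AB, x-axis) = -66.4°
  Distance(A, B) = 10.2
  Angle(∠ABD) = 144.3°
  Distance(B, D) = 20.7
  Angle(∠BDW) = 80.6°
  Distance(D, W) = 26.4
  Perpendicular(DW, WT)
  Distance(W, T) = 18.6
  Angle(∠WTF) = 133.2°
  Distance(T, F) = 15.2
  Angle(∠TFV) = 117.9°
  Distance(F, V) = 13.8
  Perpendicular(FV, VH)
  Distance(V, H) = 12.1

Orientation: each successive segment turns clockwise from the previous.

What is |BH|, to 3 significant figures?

7.85

A is at the origin; AB runs at -66.4° with length 10.2, so B = (4.08, -9.35). ∠ABD = 144.3° gives BD at -102° from the x-axis; with |BD| = 20.7, D = (-0.256, -29.6). ∠BDW = 80.6° gives DW at 158° from the x-axis; with |DW| = 26.4, W = (-24.8, -19.9). The perpendicularity gives WT at right angles to DW, so WT runs at 68.5°; with |WT| = 18.6, T = (-18.0, -2.61). ∠WTF = 133.2° gives TF at 21.7° from the x-axis; with |TF| = 15.2, F = (-3.88, 3.01). ∠TFV = 117.9° gives FV at -40.4° from the x-axis; with |FV| = 13.8, V = (6.63, -5.93). FV is perpendicular to VH, so VH runs at -130°; with |VH| = 12.1, H = (-1.21, -15.1). Then |BH| = |H − B| = 7.85.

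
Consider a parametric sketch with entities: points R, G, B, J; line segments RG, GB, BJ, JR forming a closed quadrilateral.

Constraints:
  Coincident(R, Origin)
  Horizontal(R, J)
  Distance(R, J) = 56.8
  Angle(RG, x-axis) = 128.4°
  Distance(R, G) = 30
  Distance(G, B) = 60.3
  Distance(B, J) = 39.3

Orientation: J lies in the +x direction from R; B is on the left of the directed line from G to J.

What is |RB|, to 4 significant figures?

53.94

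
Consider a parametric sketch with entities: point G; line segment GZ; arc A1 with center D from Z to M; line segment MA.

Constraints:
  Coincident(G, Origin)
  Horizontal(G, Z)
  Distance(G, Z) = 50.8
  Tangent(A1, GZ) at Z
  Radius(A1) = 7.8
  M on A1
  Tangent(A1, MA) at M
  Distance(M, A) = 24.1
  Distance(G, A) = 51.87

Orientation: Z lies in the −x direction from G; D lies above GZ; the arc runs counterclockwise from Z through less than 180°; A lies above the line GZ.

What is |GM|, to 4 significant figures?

43.63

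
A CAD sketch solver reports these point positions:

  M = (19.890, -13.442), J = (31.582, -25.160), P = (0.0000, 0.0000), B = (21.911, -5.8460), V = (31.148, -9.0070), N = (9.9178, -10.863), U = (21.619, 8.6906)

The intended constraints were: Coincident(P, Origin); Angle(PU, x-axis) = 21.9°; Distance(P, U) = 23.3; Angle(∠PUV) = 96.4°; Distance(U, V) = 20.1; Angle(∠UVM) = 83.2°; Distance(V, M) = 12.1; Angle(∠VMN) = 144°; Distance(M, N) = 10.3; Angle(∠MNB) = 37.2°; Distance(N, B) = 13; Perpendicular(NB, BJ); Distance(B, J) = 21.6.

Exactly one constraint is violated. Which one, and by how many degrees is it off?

Perpendicular(NB, BJ) — off by 3.90°.

P = (0.00, 0.00) ✓; PU at 21.90° ✓; |PU| = 23.30 ✓; ∠PUV = 96.40° ✓; |UV| = 20.10 ✓; ∠UVM = 83.20° ✓; |VM| = 12.10 ✓; ∠VMN = 144.0° ✓; |MN| = 10.30 ✓; ∠MNB = 37.20° ✓; |NB| = 13.00 ✓; ∠(NB, BJ) = 86.10° ✗; |BJ| = 21.60 ✓.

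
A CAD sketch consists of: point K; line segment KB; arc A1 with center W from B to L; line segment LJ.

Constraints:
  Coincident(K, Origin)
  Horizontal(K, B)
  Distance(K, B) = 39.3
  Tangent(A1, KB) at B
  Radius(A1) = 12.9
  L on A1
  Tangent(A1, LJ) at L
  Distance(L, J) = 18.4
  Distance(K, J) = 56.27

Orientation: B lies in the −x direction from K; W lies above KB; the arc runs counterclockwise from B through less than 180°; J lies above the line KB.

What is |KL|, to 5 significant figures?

37.941

K is at the origin; KB is horizontal with |KB| = 39.3 and B on the −x side, so B = (-39.300, 0.0000). Tangency of A1 to KB means the radius WB is perpendicular to KB, so W = B + (0, 12.9) = (-39.300, 12.900). Since WL ⟂ LJ (tangency), |WJ| = √(12.9² + 18.4²) = 22.472 regardless of where L sits on A1. So J lies on both circle(K, 56.27) and circle(W, 22.472); the above-KB intersection is J = (-44.193, 34.832). L is the foot of the tangent from J: L = (-30.603, 22.428).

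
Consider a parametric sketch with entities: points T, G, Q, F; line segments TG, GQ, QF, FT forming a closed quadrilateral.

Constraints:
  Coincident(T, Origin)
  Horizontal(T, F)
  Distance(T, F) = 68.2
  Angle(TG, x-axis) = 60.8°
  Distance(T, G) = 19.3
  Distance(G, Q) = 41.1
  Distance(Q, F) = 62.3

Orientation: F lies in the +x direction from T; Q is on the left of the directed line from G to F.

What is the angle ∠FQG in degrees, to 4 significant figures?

69.05°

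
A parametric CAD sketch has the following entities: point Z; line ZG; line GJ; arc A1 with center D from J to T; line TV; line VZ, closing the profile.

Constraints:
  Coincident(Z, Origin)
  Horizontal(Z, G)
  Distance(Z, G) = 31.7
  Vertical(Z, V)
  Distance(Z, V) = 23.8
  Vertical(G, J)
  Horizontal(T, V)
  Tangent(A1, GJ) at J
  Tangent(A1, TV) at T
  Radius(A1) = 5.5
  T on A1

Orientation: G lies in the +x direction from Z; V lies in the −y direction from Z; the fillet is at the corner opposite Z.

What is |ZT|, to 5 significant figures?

35.396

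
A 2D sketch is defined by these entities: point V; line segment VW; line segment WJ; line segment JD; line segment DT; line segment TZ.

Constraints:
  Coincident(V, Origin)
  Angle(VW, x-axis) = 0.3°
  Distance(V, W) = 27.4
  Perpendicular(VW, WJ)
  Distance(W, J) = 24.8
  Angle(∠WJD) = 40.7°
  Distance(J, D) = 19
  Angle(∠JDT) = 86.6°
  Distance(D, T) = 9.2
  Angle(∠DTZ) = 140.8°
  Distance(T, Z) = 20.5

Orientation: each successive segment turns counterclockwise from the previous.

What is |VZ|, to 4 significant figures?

43.17

∠JDT = 86.6° gives DT at -37.00° from the x-axis; with |DT| = 9.2, T = (22.30, 4.937). ∠DTZ = 140.8° gives TZ at 2.200° from the x-axis; with |TZ| = 20.5, Z = (42.79, 5.724). Then |VZ| = |Z − V| = 43.17.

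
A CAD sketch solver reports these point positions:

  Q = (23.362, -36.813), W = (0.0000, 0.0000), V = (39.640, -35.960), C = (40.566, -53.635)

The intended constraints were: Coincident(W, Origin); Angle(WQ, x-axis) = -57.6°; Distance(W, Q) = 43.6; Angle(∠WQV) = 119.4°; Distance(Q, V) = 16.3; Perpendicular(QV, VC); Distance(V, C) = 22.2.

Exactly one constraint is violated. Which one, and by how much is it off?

Distance(V, C) = 22.2 — off by 4.50.

W = (0.00, 0.00) ✓; WQ at -57.60° ✓; |WQ| = 43.60 ✓; ∠WQV = 119.4° ✓; |QV| = 16.30 ✓; ∠(QV, VC) = 90.00° ✓; |VC| = 17.70 ✗.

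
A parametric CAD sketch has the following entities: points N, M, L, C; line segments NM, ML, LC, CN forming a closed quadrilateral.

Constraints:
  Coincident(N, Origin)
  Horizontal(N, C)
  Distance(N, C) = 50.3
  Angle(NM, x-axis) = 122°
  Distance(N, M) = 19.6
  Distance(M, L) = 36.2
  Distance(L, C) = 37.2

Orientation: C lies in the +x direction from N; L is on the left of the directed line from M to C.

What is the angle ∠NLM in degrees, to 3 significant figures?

31.4°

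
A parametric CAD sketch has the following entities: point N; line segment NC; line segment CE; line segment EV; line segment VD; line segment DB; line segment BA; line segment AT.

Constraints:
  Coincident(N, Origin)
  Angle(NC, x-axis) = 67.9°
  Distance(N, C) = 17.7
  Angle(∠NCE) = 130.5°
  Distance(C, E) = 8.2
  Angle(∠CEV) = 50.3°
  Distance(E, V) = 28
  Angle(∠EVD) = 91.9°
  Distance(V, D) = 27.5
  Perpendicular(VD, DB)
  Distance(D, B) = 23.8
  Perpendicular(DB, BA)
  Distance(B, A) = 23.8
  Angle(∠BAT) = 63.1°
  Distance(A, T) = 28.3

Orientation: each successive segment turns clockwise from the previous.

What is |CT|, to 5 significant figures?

26.743

N is at the origin; NC runs at 67.9° with length 17.7, so C = (6.6592, 16.400). ∠NCE = 130.5° gives CE at 18.400° from the x-axis; with |CE| = 8.2, E = (14.440, 18.988). ∠CEV = 50.3° gives EV at -111.30° from the x-axis; with |EV| = 28.0, V = (4.2689, -7.0995). ∠EVD = 91.9° gives VD at 160.60° from the x-axis; with |VD| = 27.5, D = (-21.670, 2.0350). VD ⟂ DB, so DB runs at 70.600°; with |DB| = 23.8, B = (-13.764, 24.484). DB ⟂ BA, so BA runs at -19.400°; with |BA| = 23.8, A = (8.6844, 16.578). ∠BAT = 63.1° gives AT at -136.30° from the x-axis; with |AT| = 28.3, T = (-11.776, -2.9738). Then |CT| = |T − C| = 26.743.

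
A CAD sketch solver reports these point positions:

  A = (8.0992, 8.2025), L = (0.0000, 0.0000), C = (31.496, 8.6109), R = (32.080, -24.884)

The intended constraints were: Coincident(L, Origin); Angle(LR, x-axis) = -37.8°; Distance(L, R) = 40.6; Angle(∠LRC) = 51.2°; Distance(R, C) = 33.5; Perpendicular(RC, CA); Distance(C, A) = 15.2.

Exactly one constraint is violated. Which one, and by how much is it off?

Distance(C, A) = 15.2 — off by 8.20.

L = (0.00, 0.00) ✓; LR at -37.80° ✓; |LR| = 40.60 ✓; ∠LRC = 51.20° ✓; |RC| = 33.50 ✓; ∠(RC, CA) = 90.00° ✓; |CA| = 23.40 ✗.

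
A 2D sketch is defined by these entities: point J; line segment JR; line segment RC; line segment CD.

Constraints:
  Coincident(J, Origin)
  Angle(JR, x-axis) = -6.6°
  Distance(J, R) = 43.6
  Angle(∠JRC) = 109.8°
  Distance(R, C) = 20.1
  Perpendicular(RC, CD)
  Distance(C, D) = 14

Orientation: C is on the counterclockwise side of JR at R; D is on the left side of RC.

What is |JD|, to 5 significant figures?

44.114

J is at the origin; JR runs at -6.6° with length 43.6, so R = 43.6·(cos -6.6°, sin -6.6°) = (43.311, -5.0113). ∠JRC = 109.8°, so RC runs at -6.6° + (180° − 109.8°) = 63.600° from the x-axis; with |RC| = 20.1, C = R + 20.1·(cos 63.600°, sin 63.600°) = (52.248, 12.993). RC ⟂ CD; with |CD| = 14.0 on the left of RC, D = C + 14.0·(-0.89571, 0.44464) = (39.708, 19.217). Then |JD| = |D − J| = 44.114.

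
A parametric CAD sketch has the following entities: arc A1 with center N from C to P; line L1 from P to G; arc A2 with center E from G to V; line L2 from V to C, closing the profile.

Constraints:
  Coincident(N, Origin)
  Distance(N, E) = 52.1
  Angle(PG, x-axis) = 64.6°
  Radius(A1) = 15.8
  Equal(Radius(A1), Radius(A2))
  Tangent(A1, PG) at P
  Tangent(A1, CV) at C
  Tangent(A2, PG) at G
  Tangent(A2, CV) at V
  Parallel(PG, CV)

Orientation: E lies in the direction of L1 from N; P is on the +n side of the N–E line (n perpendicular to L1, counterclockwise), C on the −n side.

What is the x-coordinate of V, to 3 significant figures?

36.6

The slot axis is L1's direction at 64.6°, so u = (cos 64.6°, sin 64.6°) = (0.429, 0.903) and n = (−sin 64.6°, cos 64.6°) = (-0.903, 0.429). N is at the origin and E lies 52.1 along u from N, so E = 52.1·u = (22.3, 47.1). Tangency of A1 to both parallel lines with radius 15.8 puts P and C at N ± 15.8·n: P = (-14.3, 6.78), C = (14.3, -6.78). Equal radii place G and V the same way about E: G = E + 15.8·n = (8.07, 53.8), V = E − 15.8·n = (36.6, 40.3). So V.x = 36.6.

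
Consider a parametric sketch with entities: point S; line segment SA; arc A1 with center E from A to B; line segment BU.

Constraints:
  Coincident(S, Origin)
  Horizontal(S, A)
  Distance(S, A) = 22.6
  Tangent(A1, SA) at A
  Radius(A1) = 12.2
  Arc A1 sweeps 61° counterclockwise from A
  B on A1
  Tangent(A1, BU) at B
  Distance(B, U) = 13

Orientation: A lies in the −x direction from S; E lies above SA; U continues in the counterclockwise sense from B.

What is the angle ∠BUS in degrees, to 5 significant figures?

46.678°

On A1, A sits at bearing -90° from E; a 61° counterclockwise sweep puts B at bearing -29°, so B = E + 12.2·(cos -29°, sin -29°) = (-11.930, 6.2853). Tangency of A1 to BU means the radius EB is perpendicular to BU, so BU runs along (−sin -29°, cos -29°); with |BU| = 13.0, U = (-5.6271, 17.655). Then cos ∠BUS = UB·US / (|UB||US|), giving 46.678°.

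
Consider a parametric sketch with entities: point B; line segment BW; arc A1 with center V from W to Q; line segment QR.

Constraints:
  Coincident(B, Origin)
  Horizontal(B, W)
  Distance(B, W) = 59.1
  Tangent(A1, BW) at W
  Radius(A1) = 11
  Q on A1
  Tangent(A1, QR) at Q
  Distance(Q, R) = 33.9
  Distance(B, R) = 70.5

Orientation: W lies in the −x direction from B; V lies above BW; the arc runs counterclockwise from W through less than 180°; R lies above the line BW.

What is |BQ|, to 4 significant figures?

49.85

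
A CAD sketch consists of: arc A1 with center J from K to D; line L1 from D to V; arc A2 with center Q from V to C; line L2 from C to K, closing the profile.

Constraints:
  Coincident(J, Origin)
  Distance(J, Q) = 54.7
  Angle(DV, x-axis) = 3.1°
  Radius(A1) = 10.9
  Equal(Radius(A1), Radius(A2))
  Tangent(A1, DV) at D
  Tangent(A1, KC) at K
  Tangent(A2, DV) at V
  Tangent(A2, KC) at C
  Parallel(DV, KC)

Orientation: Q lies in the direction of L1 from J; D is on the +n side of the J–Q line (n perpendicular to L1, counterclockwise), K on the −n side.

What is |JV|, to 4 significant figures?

55.78

The slot axis is L1's direction at 3.1°, so u = (cos 3.1°, sin 3.1°) = (0.9985, 0.05408) and n = (−sin 3.1°, cos 3.1°) = (-0.05408, 0.9985). J is at the origin and Q lies 54.7 along u from J, so Q = 54.7·u = (54.62, 2.958). Tangency of A1 to both parallel lines with radius 10.9 puts D and K at J ± 10.9·n: D = (-0.5895, 10.88), K = (0.5895, -10.88). Equal radii place V and C the same way about Q: V = Q + 10.9·n = (54.03, 13.84), C = Q − 10.9·n = (55.21, -7.926). Then |JV| = |V − J| = 55.78.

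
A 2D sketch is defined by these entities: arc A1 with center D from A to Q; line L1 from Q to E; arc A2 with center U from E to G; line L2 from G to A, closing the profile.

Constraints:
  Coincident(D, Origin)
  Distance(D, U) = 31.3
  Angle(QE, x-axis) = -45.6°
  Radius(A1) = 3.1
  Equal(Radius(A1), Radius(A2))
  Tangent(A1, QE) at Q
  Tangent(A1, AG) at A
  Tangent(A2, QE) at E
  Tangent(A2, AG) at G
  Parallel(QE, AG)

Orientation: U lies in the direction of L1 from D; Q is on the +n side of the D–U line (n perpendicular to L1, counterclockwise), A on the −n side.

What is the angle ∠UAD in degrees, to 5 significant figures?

84.344°

The slot axis is L1's direction at -45.6°, so u = (cos -45.6°, sin -45.6°) = (0.69966, -0.71447) and n = (−sin -45.6°, cos -45.6°) = (0.71447, 0.69966). D is at the origin and U lies 31.3 along u from D, so U = 31.3·u = (21.899, -22.363). Tangency of A1 to both parallel lines with radius 3.1 puts Q and A at D ± 3.1·n: Q = (2.2149, 2.1690), A = (-2.2149, -2.1690). Then cos ∠UAD = AU·AD / (|AU||AD|), giving 84.344°.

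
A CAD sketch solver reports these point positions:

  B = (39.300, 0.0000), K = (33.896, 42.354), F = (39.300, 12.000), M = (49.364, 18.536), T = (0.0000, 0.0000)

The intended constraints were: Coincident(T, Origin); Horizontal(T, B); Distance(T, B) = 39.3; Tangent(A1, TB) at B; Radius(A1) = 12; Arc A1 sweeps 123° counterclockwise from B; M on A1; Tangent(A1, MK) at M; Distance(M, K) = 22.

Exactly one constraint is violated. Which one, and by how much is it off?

Distance(M, K) = 22 — off by 6.40.

T = (0.00, 0.00) ✓; T.y = 0.00, B.y = 0.00 ✓; |TB| = 39.30 ✓; ∠(FB, BT) = 90.00° ✓; |FB| = 12.00 ✓; bearing(F→M) − bearing(F→B) = 123.0° ✓; |FM| = 12.00 ✓; ∠(FM, MK) = 90.00° ✓; |MK| = 28.40 ✗.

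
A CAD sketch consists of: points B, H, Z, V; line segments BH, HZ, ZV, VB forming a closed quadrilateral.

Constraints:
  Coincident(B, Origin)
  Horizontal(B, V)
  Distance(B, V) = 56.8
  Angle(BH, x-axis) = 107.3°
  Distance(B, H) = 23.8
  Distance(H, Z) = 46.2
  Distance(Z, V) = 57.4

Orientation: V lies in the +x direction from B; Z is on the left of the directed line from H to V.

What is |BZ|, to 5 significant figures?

58.717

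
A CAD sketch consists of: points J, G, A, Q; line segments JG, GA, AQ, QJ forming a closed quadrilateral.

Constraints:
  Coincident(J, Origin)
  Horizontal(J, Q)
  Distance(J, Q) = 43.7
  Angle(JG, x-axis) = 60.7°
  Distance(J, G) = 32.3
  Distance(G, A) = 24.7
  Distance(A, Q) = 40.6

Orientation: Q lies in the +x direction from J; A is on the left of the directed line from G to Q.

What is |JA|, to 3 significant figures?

54.9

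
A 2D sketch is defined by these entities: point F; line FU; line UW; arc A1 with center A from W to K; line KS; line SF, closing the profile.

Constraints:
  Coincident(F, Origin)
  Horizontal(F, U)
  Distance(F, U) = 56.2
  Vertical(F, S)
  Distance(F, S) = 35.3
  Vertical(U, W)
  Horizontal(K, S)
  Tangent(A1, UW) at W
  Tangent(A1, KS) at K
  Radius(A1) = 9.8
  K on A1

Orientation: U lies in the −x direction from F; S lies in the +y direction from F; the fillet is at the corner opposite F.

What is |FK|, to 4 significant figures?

58.30

F is at the origin; FU is horizontal with |FU| = 56.2 and U on the −x side, so U = (-56.20, 0.000). F and S share the same x with |FS| = 35.3 and S on the +y side, so S = (0.000, 35.30). The virtual corner opposite F is at (-56.20, 35.30). Tangency of A1 to UW means the radius AW is perpendicular to UW and tangency of A1 to KS means the radius AK is perpendicular to KS, with radius 9.8, so the center A sits 9.8 in from both sides at A = (-46.40, 25.50). That places the tangent points at W = (-56.20, 25.50) on UW and K = (-46.40, 35.30) on KS. Then |FK| = |K − F| = 58.30.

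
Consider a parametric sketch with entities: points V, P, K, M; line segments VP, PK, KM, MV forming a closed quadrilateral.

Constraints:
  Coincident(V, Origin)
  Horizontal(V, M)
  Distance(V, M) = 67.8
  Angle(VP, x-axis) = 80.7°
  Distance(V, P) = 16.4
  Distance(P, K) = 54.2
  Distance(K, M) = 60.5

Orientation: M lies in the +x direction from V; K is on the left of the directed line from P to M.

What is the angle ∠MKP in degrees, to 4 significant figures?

71.40°

Checks: |PK| = 54.20 ✓; |KM| = 60.50 ✓.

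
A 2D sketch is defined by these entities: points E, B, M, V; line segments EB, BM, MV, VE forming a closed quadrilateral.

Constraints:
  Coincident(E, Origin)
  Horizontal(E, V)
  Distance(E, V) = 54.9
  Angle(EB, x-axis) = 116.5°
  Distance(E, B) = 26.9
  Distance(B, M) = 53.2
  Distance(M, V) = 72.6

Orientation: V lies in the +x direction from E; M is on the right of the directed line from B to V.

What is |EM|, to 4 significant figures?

31.35

E is at the origin; E and V share the same y with |EV| = 54.9 and V in +x, so V = (54.9, 0). EB runs at 116.5° with |EB| = 26.9, so B = (-12.00, 24.07). M is determined by |BM| = 53.2 and |MV| = 72.6 together: it lies at the intersection of circle(B, 53.2) and circle(V, 72.6). With |BV| = 71.10, the foot of the radical line on BV is 18.39 from B and the perpendicular offset is √(53.2² − 18.39²) = 49.92. Taking the right-of-BV solution: M = (-11.60, -29.12).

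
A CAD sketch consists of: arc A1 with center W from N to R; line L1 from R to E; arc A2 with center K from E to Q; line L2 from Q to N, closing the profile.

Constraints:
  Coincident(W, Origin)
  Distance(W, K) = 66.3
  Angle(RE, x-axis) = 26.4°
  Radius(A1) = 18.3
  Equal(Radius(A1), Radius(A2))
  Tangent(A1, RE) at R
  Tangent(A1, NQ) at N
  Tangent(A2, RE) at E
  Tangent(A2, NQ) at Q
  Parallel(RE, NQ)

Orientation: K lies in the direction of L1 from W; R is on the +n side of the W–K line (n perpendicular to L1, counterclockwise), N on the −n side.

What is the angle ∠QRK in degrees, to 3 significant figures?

13.5°

Tangency of A1 to both parallel lines with radius 18.3 puts R and N at W ± 18.3·n: R = (-8.14, 16.4), N = (8.14, -16.4). Equal radii place E and Q the same way about K: E = K + 18.3·n = (51.2, 45.9), Q = K − 18.3·n = (67.5, 13.1). Then cos ∠QRK = RQ·RK / (|RQ||RK|), giving 13.5°.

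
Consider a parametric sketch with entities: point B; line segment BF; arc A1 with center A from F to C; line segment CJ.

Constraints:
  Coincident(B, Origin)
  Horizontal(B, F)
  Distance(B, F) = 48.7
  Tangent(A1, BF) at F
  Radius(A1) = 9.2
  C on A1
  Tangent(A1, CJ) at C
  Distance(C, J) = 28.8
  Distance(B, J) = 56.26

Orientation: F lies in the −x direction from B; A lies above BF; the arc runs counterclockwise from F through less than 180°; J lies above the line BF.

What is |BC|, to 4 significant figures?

40.69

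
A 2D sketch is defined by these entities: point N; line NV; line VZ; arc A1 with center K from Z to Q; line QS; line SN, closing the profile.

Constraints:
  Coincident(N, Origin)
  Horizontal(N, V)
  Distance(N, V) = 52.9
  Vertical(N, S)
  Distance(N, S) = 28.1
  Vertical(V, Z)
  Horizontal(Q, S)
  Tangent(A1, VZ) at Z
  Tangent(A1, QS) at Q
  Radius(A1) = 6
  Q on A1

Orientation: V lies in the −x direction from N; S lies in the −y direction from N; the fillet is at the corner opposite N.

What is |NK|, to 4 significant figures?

51.85

N and S share the same x with |NS| = 28.1 and S on the −y side, so S = (0.000, -28.10). The virtual corner opposite N is at (-52.90, -28.10). Tangency of A1 to VZ means the radius KZ is perpendicular to VZ and the tangent condition forces KQ to be normal to QS, with radius 6.0, so the center K sits 6.0 in from both sides at K = (-46.90, -22.10). Then |NK| = |K − N| = 51.85.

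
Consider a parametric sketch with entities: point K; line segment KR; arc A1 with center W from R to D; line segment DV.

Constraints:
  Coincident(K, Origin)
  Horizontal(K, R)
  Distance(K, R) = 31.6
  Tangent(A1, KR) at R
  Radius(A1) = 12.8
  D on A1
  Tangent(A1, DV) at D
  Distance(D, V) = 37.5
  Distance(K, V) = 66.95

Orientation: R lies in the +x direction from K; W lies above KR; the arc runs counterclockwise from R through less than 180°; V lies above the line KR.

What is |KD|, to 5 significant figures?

46.241

Checks: |KR| = 31.60 ✓; |WD| = 12.80 ✓; ∠(WD, DV) = 90.00° ✓; |DV| = 37.50 ✓; |KV| = 66.95 ✓.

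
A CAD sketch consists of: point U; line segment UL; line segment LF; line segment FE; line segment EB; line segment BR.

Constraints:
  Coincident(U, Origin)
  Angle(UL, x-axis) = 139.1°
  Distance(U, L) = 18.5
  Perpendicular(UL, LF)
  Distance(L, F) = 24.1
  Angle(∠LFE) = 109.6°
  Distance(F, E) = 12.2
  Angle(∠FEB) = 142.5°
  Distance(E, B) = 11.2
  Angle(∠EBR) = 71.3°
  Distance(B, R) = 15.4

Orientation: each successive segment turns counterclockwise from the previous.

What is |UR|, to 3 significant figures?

13.6

U is at the origin; UL runs at 139.1° with length 18.5, so L = (-14.0, 12.1). UL ⟂ LF, so LF runs at -131°; with |LF| = 24.1, F = (-29.8, -6.10). ∠LFE = 109.6° gives FE at -60.5° from the x-axis; with |FE| = 12.2, E = (-23.8, -16.7). ∠FEB = 142.5° gives EB at -23.0° from the x-axis; with |EB| = 11.2, B = (-13.4, -21.1). ∠EBR = 71.3° gives BR at 85.7° from the x-axis; with |BR| = 15.4, R = (-12.3, -5.74). Then |UR| = |R − U| = 13.6.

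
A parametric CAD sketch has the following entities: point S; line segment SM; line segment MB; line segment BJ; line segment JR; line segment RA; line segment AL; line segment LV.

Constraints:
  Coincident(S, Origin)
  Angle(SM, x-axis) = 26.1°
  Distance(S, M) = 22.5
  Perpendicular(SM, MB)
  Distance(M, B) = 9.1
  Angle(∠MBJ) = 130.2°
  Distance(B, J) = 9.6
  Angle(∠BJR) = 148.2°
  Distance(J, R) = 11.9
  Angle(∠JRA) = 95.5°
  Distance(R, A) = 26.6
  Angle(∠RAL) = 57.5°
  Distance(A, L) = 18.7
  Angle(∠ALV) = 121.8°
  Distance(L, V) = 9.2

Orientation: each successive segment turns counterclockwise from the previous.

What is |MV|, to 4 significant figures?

8.355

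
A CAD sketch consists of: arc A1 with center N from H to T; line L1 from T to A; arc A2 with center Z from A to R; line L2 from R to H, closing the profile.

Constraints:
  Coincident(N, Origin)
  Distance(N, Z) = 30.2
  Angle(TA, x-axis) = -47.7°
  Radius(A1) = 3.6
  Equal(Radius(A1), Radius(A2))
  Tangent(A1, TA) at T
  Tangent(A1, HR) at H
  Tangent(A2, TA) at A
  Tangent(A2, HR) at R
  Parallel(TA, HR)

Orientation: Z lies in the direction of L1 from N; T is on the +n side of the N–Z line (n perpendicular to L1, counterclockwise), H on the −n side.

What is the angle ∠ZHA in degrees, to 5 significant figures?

6.6117°

Tangency of A1 to both parallel lines with radius 3.6 puts T and H at N ± 3.6·n: T = (2.6627, 2.4228), H = (-2.6627, -2.4228). Equal radii place A and R the same way about Z: A = Z + 3.6·n = (22.988, -19.914), R = Z − 3.6·n = (17.662, -24.760). Then cos ∠ZHA = HZ·HA / (|HZ||HA|), giving 6.6117°.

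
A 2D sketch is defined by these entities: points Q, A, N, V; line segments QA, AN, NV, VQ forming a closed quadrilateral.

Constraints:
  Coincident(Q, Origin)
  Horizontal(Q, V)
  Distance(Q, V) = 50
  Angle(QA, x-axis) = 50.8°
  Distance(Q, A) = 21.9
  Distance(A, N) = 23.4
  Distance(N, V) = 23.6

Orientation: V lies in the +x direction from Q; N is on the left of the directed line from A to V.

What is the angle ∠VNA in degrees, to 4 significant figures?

116.4°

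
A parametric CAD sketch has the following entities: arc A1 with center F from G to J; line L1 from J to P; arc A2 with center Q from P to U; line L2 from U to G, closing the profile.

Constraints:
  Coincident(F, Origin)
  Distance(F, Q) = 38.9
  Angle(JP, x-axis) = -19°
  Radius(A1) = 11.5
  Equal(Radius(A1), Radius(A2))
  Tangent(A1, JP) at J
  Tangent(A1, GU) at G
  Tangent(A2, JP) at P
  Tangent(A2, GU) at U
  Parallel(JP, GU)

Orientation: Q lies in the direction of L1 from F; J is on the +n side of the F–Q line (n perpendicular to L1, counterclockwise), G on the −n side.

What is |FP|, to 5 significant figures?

40.564

Tangency of A1 to both parallel lines with radius 11.5 puts J and G at F ± 11.5·n: J = (3.7440, 10.873), G = (-3.7440, -10.873). Equal radii place P and U the same way about Q: P = Q + 11.5·n = (40.525, -1.7911), U = Q − 11.5·n = (33.037, -23.538). Then |FP| = |P − F| = 40.564.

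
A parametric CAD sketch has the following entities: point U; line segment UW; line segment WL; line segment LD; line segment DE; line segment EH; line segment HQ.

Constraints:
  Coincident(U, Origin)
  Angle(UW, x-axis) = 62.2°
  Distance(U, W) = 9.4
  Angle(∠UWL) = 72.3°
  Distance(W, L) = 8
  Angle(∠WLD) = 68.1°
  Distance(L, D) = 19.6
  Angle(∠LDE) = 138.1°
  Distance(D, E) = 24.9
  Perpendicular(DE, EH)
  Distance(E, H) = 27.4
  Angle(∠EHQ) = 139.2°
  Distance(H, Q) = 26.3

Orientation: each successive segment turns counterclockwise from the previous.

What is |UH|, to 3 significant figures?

36.9

U is at the origin; UW runs at 62.2° with length 9.4, so W = (4.38, 8.32). ∠UWL = 72.3° gives WL at 170° from the x-axis; with |WL| = 8.0, L = (-3.49, 9.72). ∠WLD = 68.1° gives LD at -78.2° from the x-axis; with |LD| = 19.6, D = (0.516, -9.47). ∠LDE = 138.1° gives DE at -36.3° from the x-axis; with |DE| = 24.9, E = (20.6, -24.2). The perpendicularity gives EH at right angles to DE, so EH runs at 53.7°; with |EH| = 27.4, H = (36.8, -2.13). Then |UH| = |H − U| = 36.9.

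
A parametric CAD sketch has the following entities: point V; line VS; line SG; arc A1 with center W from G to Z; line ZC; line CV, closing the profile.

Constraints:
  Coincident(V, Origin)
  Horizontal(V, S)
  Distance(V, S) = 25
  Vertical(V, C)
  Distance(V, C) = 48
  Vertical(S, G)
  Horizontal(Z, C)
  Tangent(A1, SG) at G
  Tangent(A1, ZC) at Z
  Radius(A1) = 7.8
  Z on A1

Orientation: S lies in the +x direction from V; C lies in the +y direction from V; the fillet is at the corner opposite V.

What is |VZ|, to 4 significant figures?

50.99

V is at the origin; VS is horizontal with |VS| = 25.0 and S on the +x side, so S = (25.00, 0.000). VC is vertical with |VC| = 48.0 and C on the +y side, so C = (0.000, 48.00). The virtual corner opposite V is at (25.00, 48.00). Since A1 is tangent to SG there, WG ⟂ SG and tangency of A1 to ZC means the radius WZ is perpendicular to ZC, with radius 7.8, so the center W sits 7.8 in from both sides at W = (17.20, 40.20). That places the tangent points at G = (25.00, 40.20) on SG and Z = (17.20, 48.00) on ZC. Then |VZ| = |Z − V| = 50.99.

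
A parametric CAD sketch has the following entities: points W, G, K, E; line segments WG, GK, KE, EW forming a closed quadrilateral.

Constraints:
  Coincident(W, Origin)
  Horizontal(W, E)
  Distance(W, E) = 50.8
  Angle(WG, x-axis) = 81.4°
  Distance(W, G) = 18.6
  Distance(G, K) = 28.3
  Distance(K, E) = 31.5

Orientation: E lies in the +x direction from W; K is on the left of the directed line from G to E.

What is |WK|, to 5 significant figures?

38.867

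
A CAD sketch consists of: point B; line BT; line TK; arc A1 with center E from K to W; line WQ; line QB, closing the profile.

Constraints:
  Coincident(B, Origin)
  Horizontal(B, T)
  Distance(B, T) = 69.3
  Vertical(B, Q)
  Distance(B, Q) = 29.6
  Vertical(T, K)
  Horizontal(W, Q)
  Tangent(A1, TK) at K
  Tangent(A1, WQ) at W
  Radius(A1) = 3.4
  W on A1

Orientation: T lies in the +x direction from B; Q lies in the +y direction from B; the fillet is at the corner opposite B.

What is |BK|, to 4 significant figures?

74.09

B is at the origin; B and T share the same y with |BT| = 69.3 and T on the +x side, so T = (69.30, 0.000). B and Q share the same x with |BQ| = 29.6 and Q on the +y side, so Q = (0.000, 29.60). The virtual corner opposite B is at (69.30, 29.60). Since A1 is tangent to TK there, EK ⟂ TK and the tangent condition forces EW to be normal to WQ, with radius 3.4, so the center E sits 3.4 in from both sides at E = (65.90, 26.20). That places the tangent points at K = (69.30, 26.20) on TK and W = (65.90, 29.60) on WQ. Then |BK| = |K − B| = 74.09.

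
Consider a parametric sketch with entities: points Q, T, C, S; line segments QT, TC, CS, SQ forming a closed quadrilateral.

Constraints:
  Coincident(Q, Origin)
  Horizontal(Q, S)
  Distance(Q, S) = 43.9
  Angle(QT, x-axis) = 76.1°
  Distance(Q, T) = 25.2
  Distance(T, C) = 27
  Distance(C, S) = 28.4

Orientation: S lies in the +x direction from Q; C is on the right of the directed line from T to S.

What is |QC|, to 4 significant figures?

15.53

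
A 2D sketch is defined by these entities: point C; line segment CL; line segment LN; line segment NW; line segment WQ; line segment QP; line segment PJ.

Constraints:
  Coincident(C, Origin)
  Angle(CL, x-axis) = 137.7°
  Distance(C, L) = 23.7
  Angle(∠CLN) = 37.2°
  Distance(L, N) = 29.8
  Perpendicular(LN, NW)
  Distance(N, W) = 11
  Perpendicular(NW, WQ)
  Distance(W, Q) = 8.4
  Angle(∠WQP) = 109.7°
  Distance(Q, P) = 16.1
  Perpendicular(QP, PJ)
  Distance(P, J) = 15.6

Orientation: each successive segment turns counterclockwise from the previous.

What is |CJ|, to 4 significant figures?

26.51

C is at the origin; CL runs at 137.7° with length 23.7, so L = (-17.53, 15.95). ∠CLN = 37.2° gives LN at -79.50° from the x-axis; with |LN| = 29.8, N = (-12.10, -13.35). LN is perpendicular to NW, so NW runs at 10.50°; with |NW| = 11.0, W = (-1.283, -11.35). The perpendicularity gives WQ at right angles to NW, so WQ runs at 100.5°; with |WQ| = 8.4, Q = (-2.814, -3.087). ∠WQP = 109.7° gives QP at 170.8° from the x-axis; with |QP| = 16.1, P = (-18.71, -0.5126). The perpendicularity gives PJ at right angles to QP, so PJ runs at -99.20°; with |PJ| = 15.6, J = (-21.20, -15.91). Then |CJ| = |J − C| = 26.51.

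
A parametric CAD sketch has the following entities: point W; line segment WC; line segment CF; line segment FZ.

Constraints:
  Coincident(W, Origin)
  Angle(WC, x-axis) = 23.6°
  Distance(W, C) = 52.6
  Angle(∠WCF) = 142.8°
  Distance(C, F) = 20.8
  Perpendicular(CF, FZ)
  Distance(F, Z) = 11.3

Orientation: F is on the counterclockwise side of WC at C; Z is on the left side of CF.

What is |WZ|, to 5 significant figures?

65.964

W is at the origin; WC runs at 23.6° with length 52.6, so C = 52.6·(cos 23.6°, sin 23.6°) = (48.201, 21.058). ∠WCF = 142.8°, so CF runs at 23.6° + (180° − 142.8°) = 60.800° from the x-axis; with |CF| = 20.8, F = C + 20.8·(cos 60.800°, sin 60.800°) = (58.348, 39.215). The perpendicularity gives FZ at right angles to CF; with |FZ| = 11.3 on the left of CF, Z = F + 11.3·(-0.87292, 0.48786) = (48.484, 44.728). Then |WZ| = |Z − W| = 65.964.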